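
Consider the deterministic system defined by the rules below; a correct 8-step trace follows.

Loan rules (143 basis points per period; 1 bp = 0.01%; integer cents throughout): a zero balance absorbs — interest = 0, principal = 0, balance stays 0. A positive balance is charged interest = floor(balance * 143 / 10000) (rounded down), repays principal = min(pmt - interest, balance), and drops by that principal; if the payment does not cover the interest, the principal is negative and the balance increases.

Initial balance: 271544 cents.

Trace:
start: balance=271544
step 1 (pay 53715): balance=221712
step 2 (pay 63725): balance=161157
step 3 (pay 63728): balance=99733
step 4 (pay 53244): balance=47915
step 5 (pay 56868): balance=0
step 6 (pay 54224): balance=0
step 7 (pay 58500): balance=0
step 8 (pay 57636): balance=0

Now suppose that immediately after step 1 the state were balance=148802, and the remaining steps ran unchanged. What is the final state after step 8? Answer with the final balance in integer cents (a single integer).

state after step 1 := balance=148802
step 2 (pay 63725): balance=87204
step 3 (pay 63728): balance=24723
step 4 (pay 53244): balance=0
step 5 (pay 56868): balance=0
step 6 (pay 54224): balance=0
step 7 (pay 58500): balance=0
step 8 (pay 57636): balance=0

0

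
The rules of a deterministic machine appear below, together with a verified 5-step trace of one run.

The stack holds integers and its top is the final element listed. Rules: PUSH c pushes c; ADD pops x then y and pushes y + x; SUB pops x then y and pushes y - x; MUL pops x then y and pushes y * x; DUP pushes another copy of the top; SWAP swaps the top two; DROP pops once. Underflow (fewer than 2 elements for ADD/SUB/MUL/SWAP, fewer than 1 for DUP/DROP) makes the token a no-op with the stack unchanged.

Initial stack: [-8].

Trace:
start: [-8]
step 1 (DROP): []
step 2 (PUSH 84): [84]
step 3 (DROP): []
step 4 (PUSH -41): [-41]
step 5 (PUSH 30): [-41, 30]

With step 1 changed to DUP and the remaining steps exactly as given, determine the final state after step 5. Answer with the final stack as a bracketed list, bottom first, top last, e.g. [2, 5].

[-8, -8, -41, 30]

(re-executing from step 1 with the substitution; state before step 1: [-8])
step 1 (DUP): [-8, -8]
step 2 (PUSH 84): [-8, -8, 84]
step 3 (DROP): [-8, -8]
step 4 (PUSH -41): [-8, -8, -41]
step 5 (PUSH 30): [-8, -8, -41, 30]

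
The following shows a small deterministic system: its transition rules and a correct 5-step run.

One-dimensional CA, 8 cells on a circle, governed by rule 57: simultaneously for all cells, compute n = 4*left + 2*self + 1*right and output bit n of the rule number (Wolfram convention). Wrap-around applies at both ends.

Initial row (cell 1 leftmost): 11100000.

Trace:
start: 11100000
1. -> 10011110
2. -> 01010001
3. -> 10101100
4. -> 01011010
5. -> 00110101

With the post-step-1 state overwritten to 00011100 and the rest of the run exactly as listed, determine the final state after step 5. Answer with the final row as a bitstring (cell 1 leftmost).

state after step 1 := 00011100
2. -> 11010011
3. -> 00101010
4. -> 10010101
5. -> 01001011

01001011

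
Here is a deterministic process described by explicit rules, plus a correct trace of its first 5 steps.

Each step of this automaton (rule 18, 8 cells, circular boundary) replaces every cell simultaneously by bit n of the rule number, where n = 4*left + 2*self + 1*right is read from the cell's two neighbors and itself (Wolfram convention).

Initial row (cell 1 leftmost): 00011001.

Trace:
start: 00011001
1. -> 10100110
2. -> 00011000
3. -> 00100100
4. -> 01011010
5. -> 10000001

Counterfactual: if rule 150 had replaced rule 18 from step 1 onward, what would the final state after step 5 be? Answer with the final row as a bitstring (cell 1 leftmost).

10100111

(re-executing steps 1..5 under rule 150; state before step 1: 00011001)
1. -> 10100111
2. -> 00111011
3. -> 11010000
4. -> 00011001
5. -> 10100111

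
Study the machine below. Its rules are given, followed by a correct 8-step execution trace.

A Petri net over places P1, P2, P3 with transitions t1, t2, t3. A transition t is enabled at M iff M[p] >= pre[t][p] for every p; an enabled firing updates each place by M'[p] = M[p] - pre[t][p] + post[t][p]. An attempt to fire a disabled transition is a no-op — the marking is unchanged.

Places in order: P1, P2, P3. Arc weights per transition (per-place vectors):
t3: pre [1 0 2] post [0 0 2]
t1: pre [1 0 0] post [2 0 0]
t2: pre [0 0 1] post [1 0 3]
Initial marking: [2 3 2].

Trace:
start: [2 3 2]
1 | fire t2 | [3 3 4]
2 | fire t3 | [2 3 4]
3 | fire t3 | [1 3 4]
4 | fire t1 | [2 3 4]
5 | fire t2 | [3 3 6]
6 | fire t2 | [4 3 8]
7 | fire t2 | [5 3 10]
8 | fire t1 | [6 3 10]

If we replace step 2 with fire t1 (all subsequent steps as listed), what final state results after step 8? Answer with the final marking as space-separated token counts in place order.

(re-executing from step 2 with the substitution; state before step 2: [3 3 4])
2 | fire t1 | [4 3 4]
3 | fire t3 | [3 3 4]
4 | fire t1 | [4 3 4]
5 | fire t2 | [5 3 6]
6 | fire t2 | [6 3 8]
7 | fire t2 | [7 3 10]
8 | fire t1 | [8 3 10]

8 3 10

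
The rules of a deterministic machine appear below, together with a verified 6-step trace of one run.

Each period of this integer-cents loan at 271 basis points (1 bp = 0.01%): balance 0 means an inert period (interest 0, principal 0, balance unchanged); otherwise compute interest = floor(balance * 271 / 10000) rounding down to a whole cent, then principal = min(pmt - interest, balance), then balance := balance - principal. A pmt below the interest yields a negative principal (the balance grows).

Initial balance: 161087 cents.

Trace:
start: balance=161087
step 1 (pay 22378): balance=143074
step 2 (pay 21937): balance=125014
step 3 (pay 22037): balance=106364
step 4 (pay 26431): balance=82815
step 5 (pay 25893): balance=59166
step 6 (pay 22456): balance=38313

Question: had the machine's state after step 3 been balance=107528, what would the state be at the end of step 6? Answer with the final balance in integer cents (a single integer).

state after step 3 := balance=107528
step 4 (pay 26431): balance=84011
step 5 (pay 25893): balance=60394
step 6 (pay 22456): balance=39574

39574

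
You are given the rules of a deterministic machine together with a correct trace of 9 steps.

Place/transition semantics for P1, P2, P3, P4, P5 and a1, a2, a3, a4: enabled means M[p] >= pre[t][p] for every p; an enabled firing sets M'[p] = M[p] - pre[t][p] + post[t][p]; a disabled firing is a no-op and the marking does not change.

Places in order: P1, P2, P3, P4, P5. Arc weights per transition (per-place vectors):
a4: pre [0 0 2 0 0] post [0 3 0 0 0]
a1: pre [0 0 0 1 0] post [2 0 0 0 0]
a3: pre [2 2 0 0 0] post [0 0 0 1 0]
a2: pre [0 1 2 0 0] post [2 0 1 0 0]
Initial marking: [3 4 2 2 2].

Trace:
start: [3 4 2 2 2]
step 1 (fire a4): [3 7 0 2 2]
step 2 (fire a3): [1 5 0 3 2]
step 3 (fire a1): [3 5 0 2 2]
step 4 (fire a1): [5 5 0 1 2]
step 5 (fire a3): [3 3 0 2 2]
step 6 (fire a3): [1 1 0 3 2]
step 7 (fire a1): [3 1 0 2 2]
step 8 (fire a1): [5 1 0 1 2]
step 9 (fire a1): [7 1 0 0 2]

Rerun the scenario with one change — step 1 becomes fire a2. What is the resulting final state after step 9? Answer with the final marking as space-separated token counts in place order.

9 1 1 0 2

(re-executing from step 1 with the substitution; state before step 1: [3 4 2 2 2])
step 1 (fire a2): [5 3 1 2 2]
step 2 (fire a3): [3 1 1 3 2]
step 3 (fire a1): [5 1 1 2 2]
step 4 (fire a1): [7 1 1 1 2]
step 5 (fire a3): [7 1 1 1 2]
step 6 (fire a3): [7 1 1 1 2]
step 7 (fire a1): [9 1 1 0 2]
step 8 (fire a1): [9 1 1 0 2]
step 9 (fire a1): [9 1 1 0 2]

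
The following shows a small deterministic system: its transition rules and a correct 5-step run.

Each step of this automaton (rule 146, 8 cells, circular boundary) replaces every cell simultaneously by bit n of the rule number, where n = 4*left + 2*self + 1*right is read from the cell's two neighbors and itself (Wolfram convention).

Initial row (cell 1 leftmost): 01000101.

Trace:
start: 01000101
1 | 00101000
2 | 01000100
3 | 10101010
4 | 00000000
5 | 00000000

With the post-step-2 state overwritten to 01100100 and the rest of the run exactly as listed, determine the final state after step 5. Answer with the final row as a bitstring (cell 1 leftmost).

state after step 2 := 01100100
3 | 10011010
4 | 01100000
5 | 10010000

10010000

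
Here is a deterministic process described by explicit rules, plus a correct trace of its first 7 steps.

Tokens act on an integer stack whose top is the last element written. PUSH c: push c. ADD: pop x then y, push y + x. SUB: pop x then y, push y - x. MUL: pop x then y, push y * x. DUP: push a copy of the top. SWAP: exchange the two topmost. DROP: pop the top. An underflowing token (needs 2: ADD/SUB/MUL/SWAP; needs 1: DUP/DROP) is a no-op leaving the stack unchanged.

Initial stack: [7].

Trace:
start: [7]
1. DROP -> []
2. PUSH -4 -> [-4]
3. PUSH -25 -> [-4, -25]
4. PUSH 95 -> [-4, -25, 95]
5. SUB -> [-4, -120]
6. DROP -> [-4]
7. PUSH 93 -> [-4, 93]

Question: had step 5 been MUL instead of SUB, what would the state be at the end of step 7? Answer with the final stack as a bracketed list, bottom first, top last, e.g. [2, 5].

[-4, 93]

(re-executing from step 5 with the substitution; state before step 5: [-4, -25, 95])
5. MUL -> [-4, -2375]
6. DROP -> [-4]
7. PUSH 93 -> [-4, 93]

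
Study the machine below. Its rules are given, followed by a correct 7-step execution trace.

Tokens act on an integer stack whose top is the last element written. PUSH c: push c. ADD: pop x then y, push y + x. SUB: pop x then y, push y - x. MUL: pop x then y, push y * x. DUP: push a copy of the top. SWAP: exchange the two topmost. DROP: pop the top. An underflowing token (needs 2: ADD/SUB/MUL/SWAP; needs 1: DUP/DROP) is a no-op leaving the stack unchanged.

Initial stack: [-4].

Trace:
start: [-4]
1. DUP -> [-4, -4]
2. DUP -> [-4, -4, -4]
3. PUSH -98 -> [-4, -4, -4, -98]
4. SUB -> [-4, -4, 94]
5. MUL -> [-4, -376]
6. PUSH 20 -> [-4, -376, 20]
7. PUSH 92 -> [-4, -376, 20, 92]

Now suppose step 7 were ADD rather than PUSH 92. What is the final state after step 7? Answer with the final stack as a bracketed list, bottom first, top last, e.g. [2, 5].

(re-executing from step 7 with the substitution; state before step 7: [-4, -376, 20])
7. ADD -> [-4, -356]

[-4, -356]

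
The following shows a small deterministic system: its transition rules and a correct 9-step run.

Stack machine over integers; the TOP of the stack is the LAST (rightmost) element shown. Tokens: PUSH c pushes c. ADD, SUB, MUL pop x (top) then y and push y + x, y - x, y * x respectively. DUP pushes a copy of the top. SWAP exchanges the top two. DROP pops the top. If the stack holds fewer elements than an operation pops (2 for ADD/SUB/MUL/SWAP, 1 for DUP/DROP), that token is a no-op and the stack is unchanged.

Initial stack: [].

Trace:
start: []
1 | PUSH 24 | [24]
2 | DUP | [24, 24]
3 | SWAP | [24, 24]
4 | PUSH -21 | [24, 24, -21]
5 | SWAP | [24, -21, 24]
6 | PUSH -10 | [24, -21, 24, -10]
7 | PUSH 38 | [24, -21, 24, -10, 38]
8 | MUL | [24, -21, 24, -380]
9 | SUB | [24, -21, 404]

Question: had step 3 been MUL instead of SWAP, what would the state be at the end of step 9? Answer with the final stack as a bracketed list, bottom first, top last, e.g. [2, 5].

[-21, 956]

(re-executing from step 3 with the substitution; state before step 3: [24, 24])
3 | MUL | [576]
4 | PUSH -21 | [576, -21]
5 | SWAP | [-21, 576]
6 | PUSH -10 | [-21, 576, -10]
7 | PUSH 38 | [-21, 576, -10, 38]
8 | MUL | [-21, 576, -380]
9 | SUB | [-21, 956]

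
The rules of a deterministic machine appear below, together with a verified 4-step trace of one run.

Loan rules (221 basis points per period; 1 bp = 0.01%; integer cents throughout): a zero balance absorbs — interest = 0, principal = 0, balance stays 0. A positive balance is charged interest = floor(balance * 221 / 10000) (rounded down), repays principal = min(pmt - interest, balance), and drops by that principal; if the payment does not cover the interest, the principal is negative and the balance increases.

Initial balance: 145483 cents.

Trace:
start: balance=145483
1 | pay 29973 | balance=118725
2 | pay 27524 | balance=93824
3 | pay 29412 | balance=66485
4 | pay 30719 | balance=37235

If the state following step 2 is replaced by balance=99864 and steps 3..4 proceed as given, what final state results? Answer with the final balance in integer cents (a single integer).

state after step 2 := balance=99864
3 | pay 29412 | balance=72658
4 | pay 30719 | balance=43544

43544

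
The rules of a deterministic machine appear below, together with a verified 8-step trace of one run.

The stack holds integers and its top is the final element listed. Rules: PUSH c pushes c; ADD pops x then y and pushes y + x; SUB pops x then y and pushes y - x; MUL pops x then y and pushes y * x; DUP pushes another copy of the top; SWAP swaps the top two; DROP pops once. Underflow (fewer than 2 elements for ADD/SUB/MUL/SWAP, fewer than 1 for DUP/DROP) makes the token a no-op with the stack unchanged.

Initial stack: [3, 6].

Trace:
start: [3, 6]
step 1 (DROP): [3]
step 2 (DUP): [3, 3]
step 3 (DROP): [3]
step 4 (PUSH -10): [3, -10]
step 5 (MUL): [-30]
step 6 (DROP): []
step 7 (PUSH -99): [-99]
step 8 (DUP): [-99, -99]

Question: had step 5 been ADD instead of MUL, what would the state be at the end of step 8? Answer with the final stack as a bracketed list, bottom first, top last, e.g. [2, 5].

(re-executing from step 5 with the substitution; state before step 5: [3, -10])
step 5 (ADD): [-7]
step 6 (DROP): []
step 7 (PUSH -99): [-99]
step 8 (DUP): [-99, -99]

[-99, -99]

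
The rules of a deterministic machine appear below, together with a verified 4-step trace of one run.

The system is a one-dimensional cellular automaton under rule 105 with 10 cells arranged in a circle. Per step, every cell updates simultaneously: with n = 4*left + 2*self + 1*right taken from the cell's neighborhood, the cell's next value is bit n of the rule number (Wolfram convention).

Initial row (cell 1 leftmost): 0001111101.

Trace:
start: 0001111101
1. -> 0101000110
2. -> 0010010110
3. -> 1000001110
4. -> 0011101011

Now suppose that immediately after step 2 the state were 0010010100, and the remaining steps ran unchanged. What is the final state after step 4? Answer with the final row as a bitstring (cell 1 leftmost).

1011100001

state after step 2 := 0010010100
3. -> 1000001001
4. -> 1011100001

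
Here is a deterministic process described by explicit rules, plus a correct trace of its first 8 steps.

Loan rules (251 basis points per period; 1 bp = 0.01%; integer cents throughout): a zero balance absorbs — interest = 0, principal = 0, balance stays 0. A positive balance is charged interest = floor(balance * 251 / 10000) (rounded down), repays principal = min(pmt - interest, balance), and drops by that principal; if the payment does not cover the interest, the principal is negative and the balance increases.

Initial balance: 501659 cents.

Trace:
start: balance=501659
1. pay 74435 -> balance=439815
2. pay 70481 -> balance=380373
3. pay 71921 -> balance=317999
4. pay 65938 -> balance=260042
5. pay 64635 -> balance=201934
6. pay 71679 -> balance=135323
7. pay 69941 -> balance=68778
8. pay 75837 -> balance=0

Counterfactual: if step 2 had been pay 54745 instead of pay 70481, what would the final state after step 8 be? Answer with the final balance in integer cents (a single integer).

12927

(re-executing from step 2 with the substitution; state before step 2: balance=439815)
2. pay 54745 -> balance=396109
3. pay 71921 -> balance=334130
4. pay 65938 -> balance=276578
5. pay 64635 -> balance=218885
6. pay 71679 -> balance=152700
7. pay 69941 -> balance=86591
8. pay 75837 -> balance=12927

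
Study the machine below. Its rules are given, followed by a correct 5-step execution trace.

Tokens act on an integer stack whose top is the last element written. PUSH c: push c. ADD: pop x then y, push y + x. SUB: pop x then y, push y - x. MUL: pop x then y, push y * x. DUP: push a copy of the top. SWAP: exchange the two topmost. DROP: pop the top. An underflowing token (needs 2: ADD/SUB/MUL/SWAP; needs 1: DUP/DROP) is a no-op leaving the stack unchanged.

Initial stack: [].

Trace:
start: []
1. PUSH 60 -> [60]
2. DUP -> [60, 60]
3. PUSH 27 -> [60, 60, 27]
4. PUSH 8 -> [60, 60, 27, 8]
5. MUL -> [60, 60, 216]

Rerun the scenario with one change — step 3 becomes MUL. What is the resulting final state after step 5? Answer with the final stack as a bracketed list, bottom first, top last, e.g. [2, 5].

[28800]

(re-executing from step 3 with the substitution; state before step 3: [60, 60])
3. MUL -> [3600]
4. PUSH 8 -> [3600, 8]
5. MUL -> [28800]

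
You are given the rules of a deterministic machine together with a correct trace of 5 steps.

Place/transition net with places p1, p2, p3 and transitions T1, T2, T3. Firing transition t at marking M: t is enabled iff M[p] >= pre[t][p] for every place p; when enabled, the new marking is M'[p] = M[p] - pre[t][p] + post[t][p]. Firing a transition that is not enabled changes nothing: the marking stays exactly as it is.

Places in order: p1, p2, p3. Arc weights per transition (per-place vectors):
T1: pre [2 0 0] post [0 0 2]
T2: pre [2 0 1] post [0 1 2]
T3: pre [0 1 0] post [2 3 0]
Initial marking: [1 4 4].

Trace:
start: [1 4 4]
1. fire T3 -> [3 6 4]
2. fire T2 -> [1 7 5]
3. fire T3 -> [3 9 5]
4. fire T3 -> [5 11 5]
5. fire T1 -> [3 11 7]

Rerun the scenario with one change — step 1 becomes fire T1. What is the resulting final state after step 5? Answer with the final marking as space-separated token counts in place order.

3 8 6

(re-executing from step 1 with the substitution; state before step 1: [1 4 4])
1. fire T1 -> [1 4 4]
2. fire T2 -> [1 4 4]
3. fire T3 -> [3 6 4]
4. fire T3 -> [5 8 4]
5. fire T1 -> [3 8 6]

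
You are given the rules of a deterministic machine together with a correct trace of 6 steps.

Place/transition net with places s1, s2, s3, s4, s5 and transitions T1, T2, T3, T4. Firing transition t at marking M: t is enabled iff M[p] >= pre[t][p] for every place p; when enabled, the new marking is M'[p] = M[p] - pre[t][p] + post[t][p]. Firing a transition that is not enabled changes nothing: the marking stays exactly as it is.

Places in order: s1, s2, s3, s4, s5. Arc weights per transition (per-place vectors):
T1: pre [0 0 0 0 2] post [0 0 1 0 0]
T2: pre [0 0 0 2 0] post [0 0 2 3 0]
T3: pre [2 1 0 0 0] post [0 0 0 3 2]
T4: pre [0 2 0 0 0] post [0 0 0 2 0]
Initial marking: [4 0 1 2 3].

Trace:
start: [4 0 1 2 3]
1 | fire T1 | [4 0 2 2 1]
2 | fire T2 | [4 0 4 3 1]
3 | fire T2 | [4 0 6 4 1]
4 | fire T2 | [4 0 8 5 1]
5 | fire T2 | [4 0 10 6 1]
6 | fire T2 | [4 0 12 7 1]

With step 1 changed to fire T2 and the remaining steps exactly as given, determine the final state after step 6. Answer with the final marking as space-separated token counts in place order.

(re-executing from step 1 with the substitution; state before step 1: [4 0 1 2 3])
1 | fire T2 | [4 0 3 3 3]
2 | fire T2 | [4 0 5 4 3]
3 | fire T2 | [4 0 7 5 3]
4 | fire T2 | [4 0 9 6 3]
5 | fire T2 | [4 0 11 7 3]
6 | fire T2 | [4 0 13 8 3]

4 0 13 8 3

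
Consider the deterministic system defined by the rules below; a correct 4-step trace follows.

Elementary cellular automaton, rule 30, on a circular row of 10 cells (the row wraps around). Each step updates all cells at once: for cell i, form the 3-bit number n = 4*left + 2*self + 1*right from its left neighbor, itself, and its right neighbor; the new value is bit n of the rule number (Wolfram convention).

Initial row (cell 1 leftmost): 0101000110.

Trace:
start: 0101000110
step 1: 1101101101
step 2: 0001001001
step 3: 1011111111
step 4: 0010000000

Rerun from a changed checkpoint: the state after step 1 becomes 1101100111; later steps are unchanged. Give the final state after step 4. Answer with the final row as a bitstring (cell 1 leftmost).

state after step 1 := 1101100111
step 2: 0001011100
step 3: 0011010010
step 4: 0110011111

0110011111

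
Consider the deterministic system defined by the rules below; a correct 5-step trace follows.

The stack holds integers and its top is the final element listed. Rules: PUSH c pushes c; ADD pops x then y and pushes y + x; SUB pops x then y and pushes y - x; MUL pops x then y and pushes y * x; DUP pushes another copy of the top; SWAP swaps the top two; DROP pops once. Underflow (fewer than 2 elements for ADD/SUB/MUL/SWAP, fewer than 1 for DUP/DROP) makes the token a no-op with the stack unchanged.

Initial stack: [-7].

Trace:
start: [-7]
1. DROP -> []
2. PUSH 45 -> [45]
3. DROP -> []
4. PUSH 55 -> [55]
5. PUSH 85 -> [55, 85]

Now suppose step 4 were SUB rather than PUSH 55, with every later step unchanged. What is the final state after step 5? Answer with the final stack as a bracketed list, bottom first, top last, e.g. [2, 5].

(re-executing from step 4 with the substitution; state before step 4: [])
4. SUB -> []
5. PUSH 85 -> [85]

[85]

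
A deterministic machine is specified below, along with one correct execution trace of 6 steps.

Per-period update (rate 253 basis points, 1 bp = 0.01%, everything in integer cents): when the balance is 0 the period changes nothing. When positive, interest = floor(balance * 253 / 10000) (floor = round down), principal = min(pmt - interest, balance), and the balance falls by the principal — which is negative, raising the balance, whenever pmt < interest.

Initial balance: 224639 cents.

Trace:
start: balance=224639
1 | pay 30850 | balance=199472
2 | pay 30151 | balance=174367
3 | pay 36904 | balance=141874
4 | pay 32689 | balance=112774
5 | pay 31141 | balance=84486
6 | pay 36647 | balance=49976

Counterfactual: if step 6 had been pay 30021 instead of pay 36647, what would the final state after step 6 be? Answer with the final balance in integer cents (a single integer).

(re-executing from step 6 with the substitution; state before step 6: balance=84486)
6 | pay 30021 | balance=56602

56602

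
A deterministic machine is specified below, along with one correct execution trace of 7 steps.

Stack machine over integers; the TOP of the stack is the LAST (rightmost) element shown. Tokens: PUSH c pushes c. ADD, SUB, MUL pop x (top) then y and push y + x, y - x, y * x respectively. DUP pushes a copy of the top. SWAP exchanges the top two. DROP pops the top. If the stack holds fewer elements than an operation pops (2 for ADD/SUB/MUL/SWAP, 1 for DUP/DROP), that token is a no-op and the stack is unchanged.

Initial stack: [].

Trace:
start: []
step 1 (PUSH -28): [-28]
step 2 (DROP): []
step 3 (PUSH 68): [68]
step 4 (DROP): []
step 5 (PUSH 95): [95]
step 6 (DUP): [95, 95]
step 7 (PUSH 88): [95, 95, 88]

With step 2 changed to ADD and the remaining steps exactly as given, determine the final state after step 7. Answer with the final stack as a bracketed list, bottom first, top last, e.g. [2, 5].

[-28, 95, 95, 88]

(re-executing from step 2 with the substitution; state before step 2: [-28])
step 2 (ADD): [-28]
step 3 (PUSH 68): [-28, 68]
step 4 (DROP): [-28]
step 5 (PUSH 95): [-28, 95]
step 6 (DUP): [-28, 95, 95]
step 7 (PUSH 88): [-28, 95, 95, 88]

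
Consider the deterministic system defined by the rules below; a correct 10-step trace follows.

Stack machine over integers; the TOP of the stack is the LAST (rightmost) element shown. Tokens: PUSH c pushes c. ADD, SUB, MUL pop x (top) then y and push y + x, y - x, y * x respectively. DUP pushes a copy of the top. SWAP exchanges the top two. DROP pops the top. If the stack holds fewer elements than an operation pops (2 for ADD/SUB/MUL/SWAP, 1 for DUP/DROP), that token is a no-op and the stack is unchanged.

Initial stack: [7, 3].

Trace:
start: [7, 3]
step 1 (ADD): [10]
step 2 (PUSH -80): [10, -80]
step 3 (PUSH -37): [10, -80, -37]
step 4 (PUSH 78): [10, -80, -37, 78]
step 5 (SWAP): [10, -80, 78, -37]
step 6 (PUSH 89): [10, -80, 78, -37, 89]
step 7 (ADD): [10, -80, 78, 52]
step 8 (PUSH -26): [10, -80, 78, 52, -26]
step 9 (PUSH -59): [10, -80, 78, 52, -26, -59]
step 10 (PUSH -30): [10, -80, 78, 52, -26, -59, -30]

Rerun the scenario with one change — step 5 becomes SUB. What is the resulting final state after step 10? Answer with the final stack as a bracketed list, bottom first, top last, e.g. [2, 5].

[10, -80, -26, -26, -59, -30]

(re-executing from step 5 with the substitution; state before step 5: [10, -80, -37, 78])
step 5 (SUB): [10, -80, -115]
step 6 (PUSH 89): [10, -80, -115, 89]
step 7 (ADD): [10, -80, -26]
step 8 (PUSH -26): [10, -80, -26, -26]
step 9 (PUSH -59): [10, -80, -26, -26, -59]
step 10 (PUSH -30): [10, -80, -26, -26, -59, -30]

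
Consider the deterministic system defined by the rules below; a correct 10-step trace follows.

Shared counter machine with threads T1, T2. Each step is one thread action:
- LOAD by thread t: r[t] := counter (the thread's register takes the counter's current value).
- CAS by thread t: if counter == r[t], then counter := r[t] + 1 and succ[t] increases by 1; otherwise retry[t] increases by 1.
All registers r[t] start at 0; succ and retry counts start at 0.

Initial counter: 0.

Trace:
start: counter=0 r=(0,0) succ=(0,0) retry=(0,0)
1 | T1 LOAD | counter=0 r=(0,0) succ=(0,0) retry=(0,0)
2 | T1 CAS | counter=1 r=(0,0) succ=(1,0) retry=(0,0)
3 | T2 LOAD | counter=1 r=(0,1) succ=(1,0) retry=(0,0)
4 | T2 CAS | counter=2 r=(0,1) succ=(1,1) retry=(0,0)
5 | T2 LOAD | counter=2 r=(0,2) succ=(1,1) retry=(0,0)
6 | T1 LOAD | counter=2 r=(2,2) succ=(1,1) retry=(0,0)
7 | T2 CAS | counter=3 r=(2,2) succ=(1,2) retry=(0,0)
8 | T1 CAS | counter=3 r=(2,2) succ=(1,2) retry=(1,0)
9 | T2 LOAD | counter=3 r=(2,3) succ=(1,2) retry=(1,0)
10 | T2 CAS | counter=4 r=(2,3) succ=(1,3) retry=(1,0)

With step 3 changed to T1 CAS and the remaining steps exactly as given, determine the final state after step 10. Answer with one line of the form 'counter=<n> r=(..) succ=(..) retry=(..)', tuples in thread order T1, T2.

counter=3 r=(1,2) succ=(1,2) retry=(2,1)

(re-executing from step 3 with the substitution; state before step 3: counter=1 r=(0,0) succ=(1,0) retry=(0,0))
3 | T1 CAS | counter=1 r=(0,0) succ=(1,0) retry=(1,0)
4 | T2 CAS | counter=1 r=(0,0) succ=(1,0) retry=(1,1)
5 | T2 LOAD | counter=1 r=(0,1) succ=(1,0) retry=(1,1)
6 | T1 LOAD | counter=1 r=(1,1) succ=(1,0) retry=(1,1)
7 | T2 CAS | counter=2 r=(1,1) succ=(1,1) retry=(1,1)
8 | T1 CAS | counter=2 r=(1,1) succ=(1,1) retry=(2,1)
9 | T2 LOAD | counter=2 r=(1,2) succ=(1,1) retry=(2,1)
10 | T2 CAS | counter=3 r=(1,2) succ=(1,2) retry=(2,1)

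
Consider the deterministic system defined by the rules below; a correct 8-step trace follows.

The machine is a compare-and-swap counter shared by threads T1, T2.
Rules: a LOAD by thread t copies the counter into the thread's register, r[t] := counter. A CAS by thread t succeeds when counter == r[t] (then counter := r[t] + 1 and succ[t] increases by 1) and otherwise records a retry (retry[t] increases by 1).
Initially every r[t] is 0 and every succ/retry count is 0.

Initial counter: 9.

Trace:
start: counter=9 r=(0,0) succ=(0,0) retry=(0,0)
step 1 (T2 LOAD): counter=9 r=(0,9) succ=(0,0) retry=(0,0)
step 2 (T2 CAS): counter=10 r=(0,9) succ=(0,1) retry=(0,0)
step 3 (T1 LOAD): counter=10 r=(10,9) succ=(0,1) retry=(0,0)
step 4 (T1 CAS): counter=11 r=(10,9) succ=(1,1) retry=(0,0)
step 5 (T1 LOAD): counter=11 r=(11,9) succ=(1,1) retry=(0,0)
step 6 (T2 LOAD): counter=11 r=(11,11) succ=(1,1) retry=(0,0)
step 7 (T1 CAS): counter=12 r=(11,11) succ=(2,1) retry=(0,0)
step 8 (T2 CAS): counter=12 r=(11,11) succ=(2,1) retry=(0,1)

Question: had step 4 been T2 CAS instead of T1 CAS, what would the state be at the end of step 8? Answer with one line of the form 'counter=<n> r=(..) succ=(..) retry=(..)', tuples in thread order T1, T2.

counter=11 r=(10,10) succ=(1,1) retry=(0,2)

(re-executing from step 4 with the substitution; state before step 4: counter=10 r=(10,9) succ=(0,1) retry=(0,0))
step 4 (T2 CAS): counter=10 r=(10,9) succ=(0,1) retry=(0,1)
step 5 (T1 LOAD): counter=10 r=(10,9) succ=(0,1) retry=(0,1)
step 6 (T2 LOAD): counter=10 r=(10,10) succ=(0,1) retry=(0,1)
step 7 (T1 CAS): counter=11 r=(10,10) succ=(1,1) retry=(0,1)
step 8 (T2 CAS): counter=11 r=(10,10) succ=(1,1) retry=(0,2)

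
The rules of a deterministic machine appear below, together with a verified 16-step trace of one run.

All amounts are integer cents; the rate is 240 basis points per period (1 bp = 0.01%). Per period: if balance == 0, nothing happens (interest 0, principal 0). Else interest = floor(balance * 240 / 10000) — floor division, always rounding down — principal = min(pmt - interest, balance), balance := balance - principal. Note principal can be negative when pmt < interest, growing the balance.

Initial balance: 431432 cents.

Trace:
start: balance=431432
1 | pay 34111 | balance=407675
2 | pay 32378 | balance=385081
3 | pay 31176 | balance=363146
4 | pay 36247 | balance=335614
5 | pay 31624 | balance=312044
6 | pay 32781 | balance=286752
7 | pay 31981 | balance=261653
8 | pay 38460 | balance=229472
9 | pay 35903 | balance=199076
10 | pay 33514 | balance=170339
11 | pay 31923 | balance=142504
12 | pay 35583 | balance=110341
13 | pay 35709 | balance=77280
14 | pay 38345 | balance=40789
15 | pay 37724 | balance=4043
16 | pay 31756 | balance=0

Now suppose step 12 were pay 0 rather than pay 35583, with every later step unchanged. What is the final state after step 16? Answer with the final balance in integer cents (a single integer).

11509

(re-executing from step 12 with the substitution; state before step 12: balance=142504)
12 | pay 0 | balance=145924
13 | pay 35709 | balance=113717
14 | pay 38345 | balance=78101
15 | pay 37724 | balance=42251
16 | pay 31756 | balance=11509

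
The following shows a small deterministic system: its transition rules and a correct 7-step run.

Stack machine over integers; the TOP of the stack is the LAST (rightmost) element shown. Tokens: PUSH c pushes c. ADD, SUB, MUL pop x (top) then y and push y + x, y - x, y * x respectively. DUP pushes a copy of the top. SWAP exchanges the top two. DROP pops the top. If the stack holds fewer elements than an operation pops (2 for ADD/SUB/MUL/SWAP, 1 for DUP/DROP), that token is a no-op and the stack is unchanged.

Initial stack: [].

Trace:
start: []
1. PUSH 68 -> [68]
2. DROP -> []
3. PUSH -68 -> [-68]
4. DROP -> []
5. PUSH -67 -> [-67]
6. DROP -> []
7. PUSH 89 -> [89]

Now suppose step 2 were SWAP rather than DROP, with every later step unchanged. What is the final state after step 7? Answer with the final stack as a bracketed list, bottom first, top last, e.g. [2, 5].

[68, 89]

(re-executing from step 2 with the substitution; state before step 2: [68])
2. SWAP -> [68]
3. PUSH -68 -> [68, -68]
4. DROP -> [68]
5. PUSH -67 -> [68, -67]
6. DROP -> [68]
7. PUSH 89 -> [68, 89]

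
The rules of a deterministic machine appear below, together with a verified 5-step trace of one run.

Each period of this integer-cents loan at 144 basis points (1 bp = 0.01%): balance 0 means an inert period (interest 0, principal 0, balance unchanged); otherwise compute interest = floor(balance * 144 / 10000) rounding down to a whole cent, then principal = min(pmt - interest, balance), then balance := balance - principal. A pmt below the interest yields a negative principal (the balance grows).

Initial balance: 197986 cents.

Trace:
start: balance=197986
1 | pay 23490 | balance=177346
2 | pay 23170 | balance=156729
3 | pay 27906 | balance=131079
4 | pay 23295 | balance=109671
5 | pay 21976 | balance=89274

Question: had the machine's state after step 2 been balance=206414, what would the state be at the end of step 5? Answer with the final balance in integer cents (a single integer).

141137

state after step 2 := balance=206414
3 | pay 27906 | balance=181480
4 | pay 23295 | balance=160798
5 | pay 21976 | balance=141137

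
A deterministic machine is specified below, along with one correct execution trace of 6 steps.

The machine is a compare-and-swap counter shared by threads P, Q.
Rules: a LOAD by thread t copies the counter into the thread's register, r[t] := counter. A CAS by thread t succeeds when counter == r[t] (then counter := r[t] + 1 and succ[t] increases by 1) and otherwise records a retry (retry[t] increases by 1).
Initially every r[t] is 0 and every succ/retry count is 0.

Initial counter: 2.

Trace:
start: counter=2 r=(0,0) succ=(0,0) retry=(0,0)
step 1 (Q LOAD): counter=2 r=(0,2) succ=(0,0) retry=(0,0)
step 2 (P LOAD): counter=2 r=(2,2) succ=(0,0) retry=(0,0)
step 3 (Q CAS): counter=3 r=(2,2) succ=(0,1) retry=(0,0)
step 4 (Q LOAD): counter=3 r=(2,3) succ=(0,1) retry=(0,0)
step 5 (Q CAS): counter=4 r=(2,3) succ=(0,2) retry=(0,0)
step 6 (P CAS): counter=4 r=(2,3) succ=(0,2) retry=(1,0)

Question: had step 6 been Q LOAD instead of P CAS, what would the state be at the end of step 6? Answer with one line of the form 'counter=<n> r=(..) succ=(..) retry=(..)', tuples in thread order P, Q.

(re-executing from step 6 with the substitution; state before step 6: counter=4 r=(2,3) succ=(0,2) retry=(0,0))
step 6 (Q LOAD): counter=4 r=(2,4) succ=(0,2) retry=(0,0)

counter=4 r=(2,4) succ=(0,2) retry=(0,0)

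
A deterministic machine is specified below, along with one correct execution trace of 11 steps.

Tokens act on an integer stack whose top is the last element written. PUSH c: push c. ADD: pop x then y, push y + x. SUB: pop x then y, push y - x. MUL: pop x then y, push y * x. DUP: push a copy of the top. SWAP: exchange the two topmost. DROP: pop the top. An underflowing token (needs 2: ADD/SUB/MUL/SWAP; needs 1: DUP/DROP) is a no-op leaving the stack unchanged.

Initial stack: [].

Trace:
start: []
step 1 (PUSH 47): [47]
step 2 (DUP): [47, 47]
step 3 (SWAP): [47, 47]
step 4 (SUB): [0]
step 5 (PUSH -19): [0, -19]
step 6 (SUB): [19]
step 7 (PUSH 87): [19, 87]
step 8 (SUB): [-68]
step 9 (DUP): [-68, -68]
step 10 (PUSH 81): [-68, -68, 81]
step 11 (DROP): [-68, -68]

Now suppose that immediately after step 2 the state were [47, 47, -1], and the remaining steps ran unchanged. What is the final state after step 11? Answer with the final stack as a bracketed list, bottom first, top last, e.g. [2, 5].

[47, -116, -116]

state after step 2 := [47, 47, -1]
step 3 (SWAP): [47, -1, 47]
step 4 (SUB): [47, -48]
step 5 (PUSH -19): [47, -48, -19]
step 6 (SUB): [47, -29]
step 7 (PUSH 87): [47, -29, 87]
step 8 (SUB): [47, -116]
step 9 (DUP): [47, -116, -116]
step 10 (PUSH 81): [47, -116, -116, 81]
step 11 (DROP): [47, -116, -116]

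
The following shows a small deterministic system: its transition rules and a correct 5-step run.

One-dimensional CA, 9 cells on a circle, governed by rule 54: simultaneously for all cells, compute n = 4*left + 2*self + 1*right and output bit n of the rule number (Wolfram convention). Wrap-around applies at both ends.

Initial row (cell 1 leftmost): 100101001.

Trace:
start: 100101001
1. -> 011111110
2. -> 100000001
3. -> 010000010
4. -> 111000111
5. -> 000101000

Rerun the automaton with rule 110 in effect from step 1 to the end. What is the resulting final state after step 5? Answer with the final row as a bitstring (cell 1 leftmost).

(re-executing steps 1..5 under rule 110; state before step 1: 100101001)
1. -> 101111011
2. -> 111001110
3. -> 101011011
4. -> 111111110
5. -> 100000011

100000011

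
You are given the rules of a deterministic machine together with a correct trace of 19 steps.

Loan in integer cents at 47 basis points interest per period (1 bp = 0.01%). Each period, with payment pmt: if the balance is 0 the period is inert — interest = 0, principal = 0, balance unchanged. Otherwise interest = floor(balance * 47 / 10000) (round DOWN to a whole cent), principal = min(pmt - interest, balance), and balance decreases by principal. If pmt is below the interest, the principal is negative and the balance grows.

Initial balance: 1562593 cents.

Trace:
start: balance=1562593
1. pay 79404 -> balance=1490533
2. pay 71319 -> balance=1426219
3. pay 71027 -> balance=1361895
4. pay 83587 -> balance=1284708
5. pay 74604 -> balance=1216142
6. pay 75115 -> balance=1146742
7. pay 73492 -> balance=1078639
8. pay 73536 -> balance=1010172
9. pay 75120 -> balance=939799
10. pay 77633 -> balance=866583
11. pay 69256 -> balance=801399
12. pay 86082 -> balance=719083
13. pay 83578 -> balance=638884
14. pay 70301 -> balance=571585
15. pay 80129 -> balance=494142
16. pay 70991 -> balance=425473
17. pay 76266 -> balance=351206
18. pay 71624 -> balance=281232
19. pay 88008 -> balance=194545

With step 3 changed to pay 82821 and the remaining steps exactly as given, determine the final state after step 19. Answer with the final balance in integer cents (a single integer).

(re-executing from step 3 with the substitution; state before step 3: balance=1426219)
3. pay 82821 -> balance=1350101
4. pay 83587 -> balance=1272859
5. pay 74604 -> balance=1204237
6. pay 75115 -> balance=1134781
7. pay 73492 -> balance=1066622
8. pay 73536 -> balance=998099
9. pay 75120 -> balance=927670
10. pay 77633 -> balance=854397
11. pay 69256 -> balance=789156
12. pay 86082 -> balance=706783
13. pay 83578 -> balance=626526
14. pay 70301 -> balance=559169
15. pay 80129 -> balance=481668
16. pay 70991 -> balance=412940
17. pay 76266 -> balance=338614
18. pay 71624 -> balance=268581
19. pay 88008 -> balance=181835

181835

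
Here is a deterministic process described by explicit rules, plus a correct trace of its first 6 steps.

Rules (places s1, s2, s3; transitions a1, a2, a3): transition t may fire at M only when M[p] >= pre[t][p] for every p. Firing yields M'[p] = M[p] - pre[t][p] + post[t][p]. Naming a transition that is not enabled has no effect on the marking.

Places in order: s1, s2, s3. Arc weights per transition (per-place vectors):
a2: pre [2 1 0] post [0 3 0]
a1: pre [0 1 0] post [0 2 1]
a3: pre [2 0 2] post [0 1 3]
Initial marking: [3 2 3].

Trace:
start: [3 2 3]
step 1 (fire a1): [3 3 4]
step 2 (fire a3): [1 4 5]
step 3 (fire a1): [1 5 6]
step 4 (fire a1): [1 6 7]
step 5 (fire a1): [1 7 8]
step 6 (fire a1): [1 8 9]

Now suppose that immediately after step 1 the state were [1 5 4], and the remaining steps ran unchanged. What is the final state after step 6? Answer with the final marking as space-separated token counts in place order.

1 9 8

state after step 1 := [1 5 4]
step 2 (fire a3): [1 5 4]
step 3 (fire a1): [1 6 5]
step 4 (fire a1): [1 7 6]
step 5 (fire a1): [1 8 7]
step 6 (fire a1): [1 9 8]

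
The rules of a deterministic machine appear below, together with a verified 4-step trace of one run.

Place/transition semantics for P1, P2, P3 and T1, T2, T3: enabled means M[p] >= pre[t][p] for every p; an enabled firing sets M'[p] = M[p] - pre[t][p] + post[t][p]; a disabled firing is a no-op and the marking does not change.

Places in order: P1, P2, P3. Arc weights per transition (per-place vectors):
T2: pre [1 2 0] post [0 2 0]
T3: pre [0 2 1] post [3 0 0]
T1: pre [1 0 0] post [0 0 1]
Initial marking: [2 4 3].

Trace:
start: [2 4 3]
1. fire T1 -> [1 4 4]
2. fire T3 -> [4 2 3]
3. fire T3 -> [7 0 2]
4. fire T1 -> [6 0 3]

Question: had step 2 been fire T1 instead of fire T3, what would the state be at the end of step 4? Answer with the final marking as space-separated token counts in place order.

2 2 5

(re-executing from step 2 with the substitution; state before step 2: [1 4 4])
2. fire T1 -> [0 4 5]
3. fire T3 -> [3 2 4]
4. fire T1 -> [2 2 5]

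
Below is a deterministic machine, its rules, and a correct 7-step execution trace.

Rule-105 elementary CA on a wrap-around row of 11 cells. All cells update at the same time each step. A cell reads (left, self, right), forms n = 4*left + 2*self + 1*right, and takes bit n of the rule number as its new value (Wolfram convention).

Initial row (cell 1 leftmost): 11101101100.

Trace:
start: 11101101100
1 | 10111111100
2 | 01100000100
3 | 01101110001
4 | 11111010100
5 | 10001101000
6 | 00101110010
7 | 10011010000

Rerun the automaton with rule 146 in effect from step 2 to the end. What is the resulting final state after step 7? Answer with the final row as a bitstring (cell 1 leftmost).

(re-executing steps 2..7 under rule 146; state before step 2: 10111111100)
2 | 00011111011
3 | 10101110000
4 | 00000101001
5 | 10001000110
6 | 01010101000
7 | 10000000100

10000000100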